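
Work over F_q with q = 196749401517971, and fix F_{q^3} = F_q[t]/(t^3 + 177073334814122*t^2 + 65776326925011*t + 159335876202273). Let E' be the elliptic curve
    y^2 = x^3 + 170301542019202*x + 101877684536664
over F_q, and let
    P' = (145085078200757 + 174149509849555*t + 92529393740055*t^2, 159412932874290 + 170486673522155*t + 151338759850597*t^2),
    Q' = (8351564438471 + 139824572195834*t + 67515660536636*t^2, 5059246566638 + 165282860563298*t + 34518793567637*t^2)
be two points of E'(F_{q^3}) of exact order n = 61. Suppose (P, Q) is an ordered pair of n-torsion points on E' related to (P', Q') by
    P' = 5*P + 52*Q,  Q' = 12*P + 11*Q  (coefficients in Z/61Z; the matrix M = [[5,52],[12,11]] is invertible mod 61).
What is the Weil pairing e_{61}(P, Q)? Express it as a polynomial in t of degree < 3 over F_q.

116190567715006 + 192630228274185*t + 24416983308710*t^2

e_{61}(aP+bQ,cP+dQ) = e_{61}(P,Q)^(ad-bc); with (a,b,c,d)=(5,52,12,11) this gives the det-61 law.
det(M) mod 61 = 41; its inverse in (Z/61)^* is 3 (check: 41*3 mod 61 = 1).
Double-and-add over 111101: 6-1 doublings, 5-1 additions; each step l_{T,T}/v_{2T} or l_{T,P'}/v at Q'+S for random S.
Miller gives e_{61}(P',Q') = 107961749081976 + 183342234549843*t + 172843966494254*t^2 in F_{196749401517971^3}.
Finally e_{61}(P,Q) = 116190567715006 + 192630228274185*t + 24416983308710*t^2.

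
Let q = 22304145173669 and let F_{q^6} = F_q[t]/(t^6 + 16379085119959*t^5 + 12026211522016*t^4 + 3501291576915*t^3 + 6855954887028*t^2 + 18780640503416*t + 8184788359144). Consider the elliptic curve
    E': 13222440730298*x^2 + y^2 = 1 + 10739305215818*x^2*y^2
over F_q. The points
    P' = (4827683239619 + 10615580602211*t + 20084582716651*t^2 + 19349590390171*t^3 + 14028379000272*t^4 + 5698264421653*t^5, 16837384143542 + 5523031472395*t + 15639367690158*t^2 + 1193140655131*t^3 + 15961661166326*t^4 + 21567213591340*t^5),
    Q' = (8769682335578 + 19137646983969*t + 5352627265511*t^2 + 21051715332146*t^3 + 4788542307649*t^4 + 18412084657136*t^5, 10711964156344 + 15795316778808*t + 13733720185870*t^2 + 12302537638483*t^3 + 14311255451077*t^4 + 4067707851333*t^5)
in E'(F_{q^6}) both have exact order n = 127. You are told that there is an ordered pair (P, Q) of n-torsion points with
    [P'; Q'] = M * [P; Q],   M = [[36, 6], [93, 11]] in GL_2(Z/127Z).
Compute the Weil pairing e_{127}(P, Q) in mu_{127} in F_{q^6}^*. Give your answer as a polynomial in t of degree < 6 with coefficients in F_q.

2684912232514 + 11147210182924*t + 20088532037385*t^2 + 16841461345625*t^3 + 21891989680332*t^4 + 15984208445527*t^5

Under M = [[36,6],[93,11]] in GL_2(Z/127), e_{127}(P',Q') = e_{127}(P,Q)^(36*11-6*93 mod 127).
36*11 - 6*93 = -162; reduced mod 127: det = 92, inverse 29.
Edwards a_E,d_E -> Montgomery A=17105991149661,B=18853783780689 -> Weierstrass 19166882960284,6784199784123 via alpha=18863054440132,beta=620783878620.
n = 127 = (1111111)_2 (7 bits, wt 7); accumulate f_{127,P'}(Q'+S)/f_{127,P'}(S) along the 6-step ladder.
So e_{127}(P',Q') = 13644408934715 + 4593765880329*t + 51176889059*t^2 + 19341906092431*t^3 + 4393288246118*t^4 + 3534867242701*t^5.
Hence e(P,Q) = 2684912232514 + 11147210182924*t + 20088532037385*t^2 + 16841461345625*t^3 + 21891989680332*t^4 + 15984208445527*t^5 in F_{22304145173669^6}^*.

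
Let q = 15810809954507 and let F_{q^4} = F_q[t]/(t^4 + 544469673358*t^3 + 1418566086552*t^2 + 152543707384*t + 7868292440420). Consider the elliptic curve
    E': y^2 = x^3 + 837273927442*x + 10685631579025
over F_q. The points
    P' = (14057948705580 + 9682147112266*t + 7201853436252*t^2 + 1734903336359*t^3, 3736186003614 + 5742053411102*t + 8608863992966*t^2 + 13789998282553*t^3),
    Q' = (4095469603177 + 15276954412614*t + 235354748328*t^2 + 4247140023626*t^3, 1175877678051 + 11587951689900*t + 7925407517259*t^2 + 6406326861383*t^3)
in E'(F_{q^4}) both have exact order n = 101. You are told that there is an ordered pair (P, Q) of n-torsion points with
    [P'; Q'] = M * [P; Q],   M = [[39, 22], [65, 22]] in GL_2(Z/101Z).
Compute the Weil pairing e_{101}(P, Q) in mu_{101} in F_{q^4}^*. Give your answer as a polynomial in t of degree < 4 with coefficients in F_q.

Under M = [[39,22],[65,22]] in GL_2(Z/101), e_{101}(P',Q') = e_{101}(P,Q)^(39*22-22*65 mod 101).
det(M) mod 101 = 34; its inverse in (Z/101)^* is 3 (check: 34*3 mod 101 = 1).
Double-and-add over 1100101: 7-1 doublings, 4-1 additions; each step l_{T,T}/v_{2T} or l_{T,P'}/v at Q'+S for random S.
f_P(D_Q)/f_Q(D_P) = 3343200200801 + 13047240101983*t + 4062856915164*t^2 + 11057541364836*t^3.
e_{101}(P,Q) = (3343200200801 + 13047240101983*t + 4062856915164*t^2 + 11057541364836*t^3)^{3} = 311287637358 + 2013825235134*t + 14538484471484*t^2 + 6000391579860*t^3.

311287637358 + 2013825235134*t + 14538484471484*t^2 + 6000391579860*t^3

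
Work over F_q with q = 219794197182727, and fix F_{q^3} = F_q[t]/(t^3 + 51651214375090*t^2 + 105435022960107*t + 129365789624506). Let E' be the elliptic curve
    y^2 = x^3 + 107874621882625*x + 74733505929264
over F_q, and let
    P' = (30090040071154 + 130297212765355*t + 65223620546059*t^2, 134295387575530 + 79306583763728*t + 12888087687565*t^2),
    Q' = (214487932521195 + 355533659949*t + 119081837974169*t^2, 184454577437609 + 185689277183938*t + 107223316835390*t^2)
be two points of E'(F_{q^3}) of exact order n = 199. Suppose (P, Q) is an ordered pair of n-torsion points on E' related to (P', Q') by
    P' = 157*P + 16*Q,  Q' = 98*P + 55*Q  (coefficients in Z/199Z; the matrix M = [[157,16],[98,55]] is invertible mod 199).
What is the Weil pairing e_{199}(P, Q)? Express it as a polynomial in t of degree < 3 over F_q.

e_{199}(aP+bQ,cP+dQ) = e_{199}(P,Q)^(ad-bc); with (a,b,c,d)=(157,16,98,55) this gives the det-199 law.
157*55 - 16*98 = 7067; reduced mod 199: det = 102, inverse 80.
8-bit Miller (11000111) on E'/F_{219794197182727} with a'=107874621882625, b'=74733505929264: accumulate tangent/chord ratios at Q'+S and P'+S'.
Result: e(P',Q') = 101390775258953 + 9797523787270*t + 25195551491528*t^2.
Thus e_{199}(P,Q) = 50038377951446 + 18515398050663*t + 163508797197924*t^2.

50038377951446 + 18515398050663*t + 163508797197924*t^2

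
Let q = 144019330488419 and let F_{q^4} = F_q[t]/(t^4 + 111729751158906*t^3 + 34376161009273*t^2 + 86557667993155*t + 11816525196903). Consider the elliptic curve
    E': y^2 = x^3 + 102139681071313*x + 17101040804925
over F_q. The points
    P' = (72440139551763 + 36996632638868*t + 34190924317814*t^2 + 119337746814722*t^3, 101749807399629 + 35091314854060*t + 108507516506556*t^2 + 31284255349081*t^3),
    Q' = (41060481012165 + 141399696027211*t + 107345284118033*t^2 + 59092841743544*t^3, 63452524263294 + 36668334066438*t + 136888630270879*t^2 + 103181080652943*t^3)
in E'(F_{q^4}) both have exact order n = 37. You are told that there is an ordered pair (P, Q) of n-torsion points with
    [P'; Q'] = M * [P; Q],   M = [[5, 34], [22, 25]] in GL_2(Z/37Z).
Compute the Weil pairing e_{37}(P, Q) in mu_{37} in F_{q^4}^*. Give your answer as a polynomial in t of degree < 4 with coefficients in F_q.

Alternating bilinearity on E[37] (values in mu_{37} in F_{144019330488419^4}) gives e(P',Q') = e(P,Q)^det(M).
So e_{37}(P,Q) = e_{37}(P',Q')^{31}, since 6*31 = 1 mod 37.
6-bit Miller (100101) on E'/F_{144019330488419} with a'=102139681071313, b'=17101040804925: accumulate tangent/chord ratios at Q'+S and P'+S'.
So e_{37}(P',Q') = 108100596870246 + 25444131313304*t + 144006400552809*t^2 + 117350834471971*t^3.
(108100596870246 + 25444131313304*t + 144006400552809*t^2 + 117350834471971*t^3)^{31} mod (144019330488419,f) = 126564971203307 + 4850005712059*t + 16705055318218*t^2 + 60090078838417*t^3.

126564971203307 + 4850005712059*t + 16705055318218*t^2 + 60090078838417*t^3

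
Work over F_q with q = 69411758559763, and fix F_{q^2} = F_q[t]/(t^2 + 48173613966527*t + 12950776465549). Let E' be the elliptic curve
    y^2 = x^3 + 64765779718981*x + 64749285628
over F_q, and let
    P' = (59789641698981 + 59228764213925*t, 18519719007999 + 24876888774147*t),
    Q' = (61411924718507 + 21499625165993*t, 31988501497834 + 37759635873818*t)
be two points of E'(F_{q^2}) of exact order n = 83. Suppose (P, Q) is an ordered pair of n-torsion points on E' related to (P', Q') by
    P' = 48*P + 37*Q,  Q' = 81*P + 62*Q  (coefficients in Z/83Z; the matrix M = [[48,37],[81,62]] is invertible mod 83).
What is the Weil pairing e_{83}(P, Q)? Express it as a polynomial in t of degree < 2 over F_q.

The 83-Weil pairing on E[83] over F_{69411758559763} is alternating-bilinear: e_{83}(P',Q') = e_{83}(P,Q)^det(M).
Inverting 62 mod 83: 79. Thus e_{83}(P,Q) = e(P',Q')^{79}.
Run Miller on y^2=x^3+64765779718981*x+64749285628 over F_{69411758559763}: ladder 1010011 (7 bits); e = f_P(D_Q)/f_Q(D_P).
So e_{83}(P',Q') = 63035667054863 + 2916891726350*t.
e_{83}(P,Q) = (63035667054863 + 2916891726350*t)^{79} = 41868389772910 + 62625047030713*t.

41868389772910 + 62625047030713*t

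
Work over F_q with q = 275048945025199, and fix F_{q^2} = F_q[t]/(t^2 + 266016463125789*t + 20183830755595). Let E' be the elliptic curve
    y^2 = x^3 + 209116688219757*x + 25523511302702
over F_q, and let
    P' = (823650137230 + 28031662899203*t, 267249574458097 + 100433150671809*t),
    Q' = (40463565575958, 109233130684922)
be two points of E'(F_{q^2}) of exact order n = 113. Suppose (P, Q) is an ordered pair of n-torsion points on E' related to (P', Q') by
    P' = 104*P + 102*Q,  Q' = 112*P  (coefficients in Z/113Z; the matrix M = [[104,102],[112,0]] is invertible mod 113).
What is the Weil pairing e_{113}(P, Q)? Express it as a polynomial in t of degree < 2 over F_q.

Alternating bilinearity on E[113] (values in mu_{113} in F_{275048945025199^2}) gives e(P',Q') = e(P,Q)^det(M).
Hence e(P,Q) = e(P',Q')^{41} where 41 = 102^{-1} mod 113.
Run Miller on y^2=x^3+209116688219757*x+25523511302702 over F_{275048945025199}: ladder 1110001 (7 bits); e = f_P(D_Q)/f_Q(D_P).
So e_{113}(P',Q') = 102441306559193 + 140423078150074*t.
Raise to 41: e(P,Q) = 42635167354686 + 30244830675061*t in mu_{113}.

42635167354686 + 30244830675061*t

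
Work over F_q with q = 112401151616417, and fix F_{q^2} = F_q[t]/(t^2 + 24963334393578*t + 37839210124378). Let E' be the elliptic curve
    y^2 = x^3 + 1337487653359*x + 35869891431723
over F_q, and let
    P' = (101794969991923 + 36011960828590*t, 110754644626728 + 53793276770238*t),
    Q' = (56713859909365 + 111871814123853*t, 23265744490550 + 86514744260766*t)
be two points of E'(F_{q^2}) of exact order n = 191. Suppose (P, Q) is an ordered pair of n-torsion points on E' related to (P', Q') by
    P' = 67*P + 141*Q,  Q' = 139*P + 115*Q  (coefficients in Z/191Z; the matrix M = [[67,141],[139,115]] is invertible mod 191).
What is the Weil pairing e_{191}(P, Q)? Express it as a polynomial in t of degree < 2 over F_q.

32314618188744 + 58399161507778*t

e_{191} is bilinear + alternating on E[191], so e_{191}(67*P + 141*Q, 139*P + 115*Q) = e_{191}(P,Q)^(67*115-141*139).
67*115 - 141*139 = -11894; reduced mod 191: det = 139, inverse 11.
Run Miller on y^2=x^3+1337487653359*x+35869891431723 over F_{112401151616417}: ladder 10111111 (8 bits); e = f_P(D_Q)/f_Q(D_P).
The quotient is 18766073303079 + 9881729516705*t.
Finally e_{191}(P,Q) = 32314618188744 + 58399161507778*t.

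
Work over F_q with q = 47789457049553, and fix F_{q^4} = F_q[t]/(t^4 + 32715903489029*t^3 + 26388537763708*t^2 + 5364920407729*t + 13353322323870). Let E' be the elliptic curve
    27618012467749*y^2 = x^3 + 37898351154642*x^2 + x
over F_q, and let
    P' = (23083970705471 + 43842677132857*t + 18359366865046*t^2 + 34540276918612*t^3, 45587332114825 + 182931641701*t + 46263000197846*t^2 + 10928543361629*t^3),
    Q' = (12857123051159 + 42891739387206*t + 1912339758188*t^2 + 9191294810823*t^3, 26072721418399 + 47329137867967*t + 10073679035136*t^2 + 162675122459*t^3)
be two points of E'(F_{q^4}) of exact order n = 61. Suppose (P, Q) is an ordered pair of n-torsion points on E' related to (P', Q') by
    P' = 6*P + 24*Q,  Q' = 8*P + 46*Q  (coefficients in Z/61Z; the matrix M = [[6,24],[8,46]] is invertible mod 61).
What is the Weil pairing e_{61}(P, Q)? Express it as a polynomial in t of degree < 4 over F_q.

e_{61}(aP+bQ,cP+dQ) = e_{61}(P,Q)^(ad-bc); with (a,b,c,d)=(6,24,8,46) this gives the det-61 law.
det M = 6*46 - 24*8 = 84 = 23 (mod 61); 23^{-1} = 8 (mod 61).
Montgomery->Weierstrass: x_W = 8249457342108*x+28636338336509, y_W=8249457342108*y on F_{47789457049553}; lands on y^2=x^3+42894682676527*x.
6-bit Miller (111101) on E'/F_{47789457049553} with a'=42894682676527, b'=0: accumulate tangent/chord ratios at Q'+S and P'+S'.
e_{61}(P',Q') = 28442455823797 + 45396532600927*t + 38476407758595*t^2 + 24021196401987*t^3.
e_{61}(P,Q) = (28442455823797 + 45396532600927*t + 38476407758595*t^2 + 24021196401987*t^3)^{8} = 8788428157217 + 33976374494543*t + 9015681127829*t^2 + 39092356811753*t^3.

8788428157217 + 33976374494543*t + 9015681127829*t^2 + 39092356811753*t^3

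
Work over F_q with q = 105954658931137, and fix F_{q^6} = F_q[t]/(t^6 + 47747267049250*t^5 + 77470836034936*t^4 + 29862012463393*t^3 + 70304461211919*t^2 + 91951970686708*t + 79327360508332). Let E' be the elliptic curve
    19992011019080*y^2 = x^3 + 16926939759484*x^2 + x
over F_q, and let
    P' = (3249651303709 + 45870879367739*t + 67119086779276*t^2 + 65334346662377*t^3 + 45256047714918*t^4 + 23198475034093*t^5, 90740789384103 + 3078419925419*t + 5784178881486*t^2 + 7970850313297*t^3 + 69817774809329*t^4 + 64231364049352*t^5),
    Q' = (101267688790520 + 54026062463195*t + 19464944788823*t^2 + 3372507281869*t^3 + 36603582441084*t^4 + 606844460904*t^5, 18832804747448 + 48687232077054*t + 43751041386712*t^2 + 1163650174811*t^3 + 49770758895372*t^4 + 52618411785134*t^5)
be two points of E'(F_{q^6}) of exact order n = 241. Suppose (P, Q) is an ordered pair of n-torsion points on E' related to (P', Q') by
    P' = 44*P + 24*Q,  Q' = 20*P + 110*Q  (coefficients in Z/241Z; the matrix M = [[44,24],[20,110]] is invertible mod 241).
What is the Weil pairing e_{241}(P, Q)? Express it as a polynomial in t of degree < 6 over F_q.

57883208852621 + 40050848336171*t + 6021303895253*t^2 + 46502541107224*t^3 + 105901797517538*t^4 + 100405708609981*t^5

e_{241} is bilinear + alternating on E[241], so e_{241}(44*P + 24*Q, 20*P + 110*Q) = e_{241}(P,Q)^(44*110-24*20).
Hence e(P,Q) = e(P',Q')^{11} where 11 = 22^{-1} mod 241.
Undo Montgomery via alpha=50320024246821, beta=15446993539011: (a',b')=(0,32707165170210) over F_{105954658931137}.
Build f_{241,P'} and f_{241,Q'} via the 8-bit ladder of 241=11110001_2; evaluate at shifted divisors; quotient in F_{105954658931137^6}.
Miller gives e_{241}(P',Q') = 2736642344825 + 64161676373406*t + 76207807727265*t^2 + 16085825103453*t^3 + 90280319526482*t^4 + 15509749109696*t^5 in F_{105954658931137^6}.
(2736642344825 + 64161676373406*t + 76207807727265*t^2 + 16085825103453*t^3 + 90280319526482*t^4 + 15509749109696*t^5)^{11} mod (105954658931137,f) = 57883208852621 + 40050848336171*t + 6021303895253*t^2 + 46502541107224*t^3 + 105901797517538*t^4 + 100405708609981*t^5.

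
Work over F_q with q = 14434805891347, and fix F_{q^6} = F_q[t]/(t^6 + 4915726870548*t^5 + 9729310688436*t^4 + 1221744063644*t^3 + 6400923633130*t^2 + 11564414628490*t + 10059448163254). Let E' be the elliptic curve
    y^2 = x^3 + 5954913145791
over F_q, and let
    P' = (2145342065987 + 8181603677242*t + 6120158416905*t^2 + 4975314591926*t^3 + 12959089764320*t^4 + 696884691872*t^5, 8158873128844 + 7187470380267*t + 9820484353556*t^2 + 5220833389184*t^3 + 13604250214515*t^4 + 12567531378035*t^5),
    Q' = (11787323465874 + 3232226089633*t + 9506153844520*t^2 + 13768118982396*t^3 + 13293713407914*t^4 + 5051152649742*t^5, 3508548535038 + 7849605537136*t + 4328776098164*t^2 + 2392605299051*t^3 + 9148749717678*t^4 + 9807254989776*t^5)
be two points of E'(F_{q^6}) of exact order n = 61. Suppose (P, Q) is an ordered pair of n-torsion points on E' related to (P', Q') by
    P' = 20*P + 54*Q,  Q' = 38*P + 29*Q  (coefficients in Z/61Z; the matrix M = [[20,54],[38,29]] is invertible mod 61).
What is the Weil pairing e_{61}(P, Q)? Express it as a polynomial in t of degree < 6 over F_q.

e_{61} is bilinear + alternating on E[61], so e_{61}(20*P + 54*Q, 38*P + 29*Q) = e_{61}(P,Q)^(20*29-54*38).
20*29 - 54*38 = -1472; reduced mod 61: det = 53, inverse 38.
Run Miller on y^2=x^3+5954913145791 over F_{14434805891347}: ladder 111101 (6 bits); e = f_P(D_Q)/f_Q(D_P).
The quotient is 12874845498918 + 4949193347803*t + 2016530779946*t^2 + 11732757315189*t^3 + 12802308066499*t^4 + 12507536111738*t^5.
Hence e(P,Q) = 1840901446207 + 6829186153084*t + 920052676987*t^2 + 2497209691576*t^3 + 13604745301630*t^4 + 6370816188610*t^5 in F_{14434805891347^6}^*.

1840901446207 + 6829186153084*t + 920052676987*t^2 + 2497209691576*t^3 + 13604745301630*t^4 + 6370816188610*t^5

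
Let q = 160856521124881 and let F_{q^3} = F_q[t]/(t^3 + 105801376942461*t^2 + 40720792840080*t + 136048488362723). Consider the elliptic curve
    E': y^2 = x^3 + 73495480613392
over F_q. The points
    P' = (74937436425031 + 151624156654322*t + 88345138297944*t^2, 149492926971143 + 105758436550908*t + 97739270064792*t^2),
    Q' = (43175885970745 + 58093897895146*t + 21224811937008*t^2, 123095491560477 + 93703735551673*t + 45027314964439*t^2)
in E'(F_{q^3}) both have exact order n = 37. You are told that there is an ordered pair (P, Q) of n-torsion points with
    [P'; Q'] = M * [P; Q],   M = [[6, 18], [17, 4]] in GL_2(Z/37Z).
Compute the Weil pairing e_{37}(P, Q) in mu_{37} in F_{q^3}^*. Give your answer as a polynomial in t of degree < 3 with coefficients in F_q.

13860474679466 + 115459586131386*t + 59397203921546*t^2

Since e_{37}(P,P)=e_{37}(Q,Q)=1 and e_{37}(Q,P)=e_{37}(P,Q)^{-1}, expanding e_{37}(6*P + 18*Q,17*P + 4*Q) leaves e(P,Q)^det(M).
Inverting 14 mod 37: 8. Thus e_{37}(P,Q) = e(P',Q')^{8}.
Double-and-add over 100101: 6-1 doublings, 3-1 additions; each step l_{T,T}/v_{2T} or l_{T,P'}/v at Q'+S for random S.
f_P(D_Q)/f_Q(D_P) = 50469305187919 + 32382358304772*t + 34195025482274*t^2.
Finally e_{37}(P,Q) = 13860474679466 + 115459586131386*t + 59397203921546*t^2.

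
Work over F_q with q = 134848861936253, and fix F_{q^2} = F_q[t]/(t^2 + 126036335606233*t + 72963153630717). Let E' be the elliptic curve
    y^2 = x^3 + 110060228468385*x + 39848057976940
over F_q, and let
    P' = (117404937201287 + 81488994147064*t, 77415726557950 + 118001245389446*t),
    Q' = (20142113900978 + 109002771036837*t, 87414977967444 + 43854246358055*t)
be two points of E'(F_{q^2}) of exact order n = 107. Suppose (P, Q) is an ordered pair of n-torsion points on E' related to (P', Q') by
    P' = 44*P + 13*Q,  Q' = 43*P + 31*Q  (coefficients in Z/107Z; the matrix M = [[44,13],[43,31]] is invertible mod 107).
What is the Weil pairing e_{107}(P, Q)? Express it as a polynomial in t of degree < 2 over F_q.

e_{107} is bilinear + alternating on E[107], so e_{107}(44*P + 13*Q, 43*P + 31*Q) = e_{107}(P,Q)^(44*31-13*43).
So e_{107}(P,Q) = e_{107}(P',Q')^{86}, since 56*86 = 1 mod 107.
Run Miller on y^2=x^3+110060228468385*x+39848057976940 over F_{134848861936253}: ladder 1101011 (7 bits); e = f_P(D_Q)/f_Q(D_P).
Result: e(P',Q') = 60231286401059 + 12252942976316*t.
Thus e_{107}(P,Q) = 40169621892081 + 91961943245285*t.

40169621892081 + 91961943245285*t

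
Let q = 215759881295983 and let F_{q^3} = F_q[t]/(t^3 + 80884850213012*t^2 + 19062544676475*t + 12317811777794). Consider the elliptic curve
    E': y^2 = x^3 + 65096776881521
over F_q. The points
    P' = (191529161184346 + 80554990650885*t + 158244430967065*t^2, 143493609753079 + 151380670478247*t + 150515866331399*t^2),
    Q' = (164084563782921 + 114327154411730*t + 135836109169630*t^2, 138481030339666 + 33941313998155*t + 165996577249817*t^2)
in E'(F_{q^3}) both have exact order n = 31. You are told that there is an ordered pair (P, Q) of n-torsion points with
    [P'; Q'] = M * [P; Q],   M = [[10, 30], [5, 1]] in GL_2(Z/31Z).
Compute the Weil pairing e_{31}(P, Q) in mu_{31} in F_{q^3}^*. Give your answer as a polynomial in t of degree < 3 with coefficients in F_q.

197302264452004 + 117828506245068*t + 146122800426562*t^2

Under M = [[10,30],[5,1]] in GL_2(Z/31), e_{31}(P',Q') = e_{31}(P,Q)^(10*1-30*5 mod 31).
det(M) mod 31 = 15; its inverse in (Z/31)^* is 29 (check: 15*29 mod 31 = 1).
Double-and-add over 11111: 5-1 doublings, 5-1 additions; each step l_{T,T}/v_{2T} or l_{T,P'}/v at Q'+S for random S.
f_P(D_Q)/f_Q(D_P) = 91168278649498 + 122763334203471*t + 39613865910983*t^2.
Hence e(P,Q) = 197302264452004 + 117828506245068*t + 146122800426562*t^2 in F_{215759881295983^3}^*.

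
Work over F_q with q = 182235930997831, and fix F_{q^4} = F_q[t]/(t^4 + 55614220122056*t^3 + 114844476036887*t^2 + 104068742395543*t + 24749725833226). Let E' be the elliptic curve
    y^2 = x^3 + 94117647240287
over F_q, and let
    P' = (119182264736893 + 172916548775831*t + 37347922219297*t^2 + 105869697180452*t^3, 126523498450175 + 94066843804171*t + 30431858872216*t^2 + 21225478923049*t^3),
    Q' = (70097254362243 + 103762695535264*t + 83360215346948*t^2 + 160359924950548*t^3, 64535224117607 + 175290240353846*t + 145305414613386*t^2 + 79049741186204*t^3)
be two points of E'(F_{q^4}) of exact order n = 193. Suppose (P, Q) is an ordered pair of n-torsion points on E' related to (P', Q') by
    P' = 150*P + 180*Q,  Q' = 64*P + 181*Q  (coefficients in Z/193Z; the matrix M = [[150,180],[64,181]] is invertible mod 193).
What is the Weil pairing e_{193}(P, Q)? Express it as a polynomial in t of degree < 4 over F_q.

49177635207144 + 54934527577970*t + 162620710480249*t^2 + 111080872051983*t^3

The 193-Weil pairing on E[193] over F_{182235930997831} is alternating-bilinear: e_{193}(P',Q') = e_{193}(P,Q)^det(M).
det(M) mod 193 = 190; its inverse in (Z/193)^* is 64 (check: 190*64 mod 193 = 1).
Build f_{193,P'} and f_{193,Q'} via the 8-bit ladder of 193=11000001_2; evaluate at shifted divisors; quotient in F_{182235930997831^4}.
Miller gives e_{193}(P',Q') = 126846757033963 + 154387916579782*t + 86206705102025*t^2 + 126115916775240*t^3 in F_{182235930997831^4}.
Raise to 64: e(P,Q) = 49177635207144 + 54934527577970*t + 162620710480249*t^2 + 111080872051983*t^3 in mu_{193}.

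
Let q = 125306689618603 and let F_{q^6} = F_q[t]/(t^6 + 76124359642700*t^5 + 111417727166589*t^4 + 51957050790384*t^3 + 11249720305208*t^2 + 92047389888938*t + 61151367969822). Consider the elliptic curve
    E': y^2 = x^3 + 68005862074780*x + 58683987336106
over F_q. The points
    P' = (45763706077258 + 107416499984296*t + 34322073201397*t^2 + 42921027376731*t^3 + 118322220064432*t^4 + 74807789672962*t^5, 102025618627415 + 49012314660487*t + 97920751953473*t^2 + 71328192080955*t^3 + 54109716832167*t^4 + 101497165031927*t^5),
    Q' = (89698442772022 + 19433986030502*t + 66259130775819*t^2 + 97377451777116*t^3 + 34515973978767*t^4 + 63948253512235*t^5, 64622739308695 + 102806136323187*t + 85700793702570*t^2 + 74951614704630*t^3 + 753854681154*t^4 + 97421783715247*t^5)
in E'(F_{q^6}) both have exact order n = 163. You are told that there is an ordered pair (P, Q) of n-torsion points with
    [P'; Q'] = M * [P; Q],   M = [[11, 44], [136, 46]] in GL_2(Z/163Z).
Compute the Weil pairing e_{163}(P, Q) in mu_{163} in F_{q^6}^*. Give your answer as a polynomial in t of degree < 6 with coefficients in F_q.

110096191718186 + 83228678505111*t + 90600597536059*t^2 + 100413456730933*t^3 + 85711450416521*t^4 + 99380830698951*t^5

Alternating bilinearity on E[163] (values in mu_{163} in F_{125306689618603^6}) gives e(P',Q') = e(P,Q)^det(M).
det M = 11*46 - 44*136 = -5478 = 64 (mod 163); 64^{-1} = 135 (mod 163).
8-bit Miller (10100011) on E'/F_{125306689618603} with a'=68005862074780, b'=58683987336106: accumulate tangent/chord ratios at Q'+S and P'+S'.
Miller gives e_{163}(P',Q') = 50716740929195 + 79153386885219*t + 100127248612402*t^2 + 115505020968022*t^3 + 58352217727899*t^4 + 61137767871037*t^5 in F_{125306689618603^6}.
e_{163}(P,Q) = (50716740929195 + 79153386885219*t + 100127248612402*t^2 + 115505020968022*t^3 + 58352217727899*t^4 + 61137767871037*t^5)^{135} = 110096191718186 + 83228678505111*t + 90600597536059*t^2 + 100413456730933*t^3 + 85711450416521*t^4 + 99380830698951*t^5.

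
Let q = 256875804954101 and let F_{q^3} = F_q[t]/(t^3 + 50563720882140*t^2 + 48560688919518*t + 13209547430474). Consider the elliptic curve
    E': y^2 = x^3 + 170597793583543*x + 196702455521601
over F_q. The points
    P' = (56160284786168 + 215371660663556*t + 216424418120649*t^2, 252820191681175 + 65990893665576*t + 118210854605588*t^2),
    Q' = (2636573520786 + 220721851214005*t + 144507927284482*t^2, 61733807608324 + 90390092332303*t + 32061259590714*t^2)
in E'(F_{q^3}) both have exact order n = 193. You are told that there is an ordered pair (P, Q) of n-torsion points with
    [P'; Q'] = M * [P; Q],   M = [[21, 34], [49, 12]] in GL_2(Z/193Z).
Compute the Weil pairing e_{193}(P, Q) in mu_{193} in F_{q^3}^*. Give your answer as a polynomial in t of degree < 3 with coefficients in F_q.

92599023446690 + 135967513311108*t + 153118993357914*t^2

Since e_{193}(P,P)=e_{193}(Q,Q)=1 and e_{193}(Q,P)=e_{193}(P,Q)^{-1}, expanding e_{193}(21*P + 34*Q,49*P + 12*Q) leaves e(P,Q)^det(M).
det M = 21*12 - 34*49 = -1414 = 130 (mod 193); 130^{-1} = 49 (mod 193).
Miller loop for e_{193} over F_{256875804954101^3}: bits of 193 = 11000001; 7 double steps + 2 add steps, l/v at each.
e_{193}(P',Q') = 93241059429030 + 141757087301260*t + 22856131496418*t^2.
e_{193}(P,Q) = (93241059429030 + 141757087301260*t + 22856131496418*t^2)^{49} = 92599023446690 + 135967513311108*t + 153118993357914*t^2.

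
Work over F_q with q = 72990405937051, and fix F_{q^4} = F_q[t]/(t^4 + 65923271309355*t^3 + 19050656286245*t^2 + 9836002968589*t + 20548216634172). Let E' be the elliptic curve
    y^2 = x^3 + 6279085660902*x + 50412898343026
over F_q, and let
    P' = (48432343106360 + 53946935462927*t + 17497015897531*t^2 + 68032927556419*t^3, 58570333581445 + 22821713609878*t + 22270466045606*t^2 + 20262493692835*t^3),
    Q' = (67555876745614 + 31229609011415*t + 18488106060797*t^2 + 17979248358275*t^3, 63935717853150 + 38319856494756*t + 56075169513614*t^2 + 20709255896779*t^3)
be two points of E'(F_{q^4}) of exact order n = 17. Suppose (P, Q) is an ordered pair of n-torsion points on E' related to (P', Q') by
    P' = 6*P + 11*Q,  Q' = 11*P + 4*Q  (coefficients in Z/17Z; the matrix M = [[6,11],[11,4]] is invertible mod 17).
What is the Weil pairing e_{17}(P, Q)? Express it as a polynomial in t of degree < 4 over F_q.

The 17-Weil pairing on E[17] over F_{72990405937051} is alternating-bilinear: e_{17}(P',Q') = e_{17}(P,Q)^det(M).
Inverting 5 mod 17: 7. Thus e_{17}(P,Q) = e(P',Q')^{7}.
5-bit Miller (10001) on E'/F_{72990405937051} with a'=6279085660902, b'=50412898343026: accumulate tangent/chord ratios at Q'+S and P'+S'.
Miller gives e_{17}(P',Q') = 11699218397586 + 16857596940716*t + 12610703672563*t^2 + 50759289290365*t^3 in F_{72990405937051^4}.
e_{17}(P,Q) = (11699218397586 + 16857596940716*t + 12610703672563*t^2 + 50759289290365*t^3)^{7} = 50175718251361 + 67034662572210*t + 5633758164663*t^2 + 4876896648398*t^3.

50175718251361 + 67034662572210*t + 5633758164663*t^2 + 4876896648398*t^3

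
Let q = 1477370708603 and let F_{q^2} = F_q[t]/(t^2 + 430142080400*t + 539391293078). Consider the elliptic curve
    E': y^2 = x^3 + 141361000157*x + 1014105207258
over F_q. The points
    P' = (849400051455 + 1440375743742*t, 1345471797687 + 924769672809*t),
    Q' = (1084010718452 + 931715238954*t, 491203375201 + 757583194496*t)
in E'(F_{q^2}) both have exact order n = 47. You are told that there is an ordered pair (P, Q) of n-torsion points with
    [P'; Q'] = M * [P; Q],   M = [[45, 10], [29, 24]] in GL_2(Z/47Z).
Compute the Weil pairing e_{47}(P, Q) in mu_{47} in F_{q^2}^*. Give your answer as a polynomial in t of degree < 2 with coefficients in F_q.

398043239345 + 465743035962*t

e_{47} is bilinear + alternating on E[47], so e_{47}(45*P + 10*Q, 29*P + 24*Q) = e_{47}(P,Q)^(45*24-10*29).
det M = 45*24 - 10*29 = 790 = 38 (mod 47); 38^{-1} = 26 (mod 47).
6-bit Miller (101111) on E'/F_{1477370708603} with a'=141361000157, b'=1014105207258: accumulate tangent/chord ratios at Q'+S and P'+S'.
Miller gives e_{47}(P',Q') = 660980724372 + 1098491702264*t in F_{1477370708603^2}.
Thus e_{47}(P,Q) = 398043239345 + 465743035962*t.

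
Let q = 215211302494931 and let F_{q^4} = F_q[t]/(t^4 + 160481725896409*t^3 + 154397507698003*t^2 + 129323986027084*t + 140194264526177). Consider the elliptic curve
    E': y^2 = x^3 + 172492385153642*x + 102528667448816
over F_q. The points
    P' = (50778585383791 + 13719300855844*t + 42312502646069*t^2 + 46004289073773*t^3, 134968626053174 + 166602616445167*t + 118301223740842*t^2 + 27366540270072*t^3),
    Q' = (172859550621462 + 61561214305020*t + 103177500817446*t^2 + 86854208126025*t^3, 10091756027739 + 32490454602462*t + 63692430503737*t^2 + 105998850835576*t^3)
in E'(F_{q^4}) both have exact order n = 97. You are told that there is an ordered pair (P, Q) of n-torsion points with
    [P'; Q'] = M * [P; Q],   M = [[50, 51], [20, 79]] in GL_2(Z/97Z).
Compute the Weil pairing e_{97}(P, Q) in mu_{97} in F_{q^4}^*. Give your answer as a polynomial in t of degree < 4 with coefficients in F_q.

201846831762516 + 185194559919398*t + 146339811504248*t^2 + 74972268665915*t^3

e_{97}(aP+bQ,cP+dQ) = e_{97}(P,Q)^(ad-bc); with (a,b,c,d)=(50,51,20,79) this gives the det-97 law.
50*79 - 51*20 = 2930; reduced mod 97: det = 20, inverse 34.
Run Miller on y^2=x^3+172492385153642*x+102528667448816 over F_{215211302494931}: ladder 1100001 (7 bits); e = f_P(D_Q)/f_Q(D_P).
So e_{97}(P',Q') = 97323396828846 + 199134356966454*t + 16199726937549*t^2 + 176415088051465*t^3.
(97323396828846 + 199134356966454*t + 16199726937549*t^2 + 176415088051465*t^3)^{34} mod (215211302494931,f) = 201846831762516 + 185194559919398*t + 146339811504248*t^2 + 74972268665915*t^3.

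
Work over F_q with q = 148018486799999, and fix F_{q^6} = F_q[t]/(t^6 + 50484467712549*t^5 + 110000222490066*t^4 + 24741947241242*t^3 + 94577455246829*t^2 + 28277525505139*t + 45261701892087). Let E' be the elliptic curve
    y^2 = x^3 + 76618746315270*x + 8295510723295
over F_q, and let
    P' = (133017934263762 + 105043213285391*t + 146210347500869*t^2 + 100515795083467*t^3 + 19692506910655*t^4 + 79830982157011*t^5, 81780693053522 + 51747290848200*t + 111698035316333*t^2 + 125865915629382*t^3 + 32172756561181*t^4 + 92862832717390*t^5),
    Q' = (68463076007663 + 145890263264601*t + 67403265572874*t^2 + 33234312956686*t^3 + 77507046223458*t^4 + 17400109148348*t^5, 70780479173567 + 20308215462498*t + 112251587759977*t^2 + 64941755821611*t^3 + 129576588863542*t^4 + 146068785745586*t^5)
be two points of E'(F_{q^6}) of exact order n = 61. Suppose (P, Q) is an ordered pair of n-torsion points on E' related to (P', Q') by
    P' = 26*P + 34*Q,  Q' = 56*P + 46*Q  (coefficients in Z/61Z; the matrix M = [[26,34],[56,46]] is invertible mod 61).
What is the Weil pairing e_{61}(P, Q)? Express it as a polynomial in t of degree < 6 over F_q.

Under M = [[26,34],[56,46]] in GL_2(Z/61), e_{61}(P',Q') = e_{61}(P,Q)^(26*46-34*56 mod 61).
det(M) mod 61 = 24; its inverse in (Z/61)^* is 28 (check: 24*28 mod 61 = 1).
n = 61 = (111101)_2 (6 bits, wt 5); accumulate f_{61,P'}(Q'+S)/f_{61,P'}(S) along the 5-step ladder.
Miller gives e_{61}(P',Q') = 108302545191429 + 14710326907498*t + 87152194311468*t^2 + 6346363203509*t^3 + 98427485890347*t^4 + 95684568966604*t^5 in F_{148018486799999^6}.
Raise to 28: e(P,Q) = 8087496772341 + 29827365454340*t + 6699763999619*t^2 + 64768851415225*t^3 + 137355401372069*t^4 + 59162269080663*t^5 in mu_{61}.

8087496772341 + 29827365454340*t + 6699763999619*t^2 + 64768851415225*t^3 + 137355401372069*t^4 + 59162269080663*t^5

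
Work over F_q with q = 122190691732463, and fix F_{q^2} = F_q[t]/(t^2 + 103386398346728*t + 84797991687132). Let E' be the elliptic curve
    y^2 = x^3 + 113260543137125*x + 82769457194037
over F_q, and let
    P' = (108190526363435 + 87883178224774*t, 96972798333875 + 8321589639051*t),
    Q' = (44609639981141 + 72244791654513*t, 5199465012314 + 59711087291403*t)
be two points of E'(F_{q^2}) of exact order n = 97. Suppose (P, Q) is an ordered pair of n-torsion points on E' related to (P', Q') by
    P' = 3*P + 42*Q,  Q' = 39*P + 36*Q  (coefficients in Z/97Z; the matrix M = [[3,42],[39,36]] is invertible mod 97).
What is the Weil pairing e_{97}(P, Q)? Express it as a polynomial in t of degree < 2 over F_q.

Since e_{97}(P,P)=e_{97}(Q,Q)=1 and e_{97}(Q,P)=e_{97}(P,Q)^{-1}, expanding e_{97}(3*P + 42*Q,39*P + 36*Q) leaves e(P,Q)^det(M).
det M = 3*36 - 42*39 = -1530 = 22 (mod 97); 22^{-1} = 75 (mod 97).
Build f_{97,P'} and f_{97,Q'} via the 7-bit ladder of 97=1100001_2; evaluate at shifted divisors; quotient in F_{122190691732463^2}.
Miller gives e_{97}(P',Q') = 39021305156645 + 41741320899178*t in F_{122190691732463^2}.
Thus e_{97}(P,Q) = 25797012871734 + 40386958994926*t.

25797012871734 + 40386958994926*t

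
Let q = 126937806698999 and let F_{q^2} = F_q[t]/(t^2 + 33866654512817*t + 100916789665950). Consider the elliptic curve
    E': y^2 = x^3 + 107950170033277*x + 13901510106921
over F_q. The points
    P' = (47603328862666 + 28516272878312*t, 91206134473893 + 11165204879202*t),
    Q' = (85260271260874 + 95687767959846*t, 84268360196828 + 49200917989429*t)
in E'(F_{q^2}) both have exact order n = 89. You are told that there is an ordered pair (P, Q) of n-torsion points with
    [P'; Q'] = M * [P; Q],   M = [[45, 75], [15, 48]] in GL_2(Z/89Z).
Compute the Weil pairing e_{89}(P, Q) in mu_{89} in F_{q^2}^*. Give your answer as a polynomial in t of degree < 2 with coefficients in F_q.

40026655272334 + 69835703224830*t

The 89-Weil pairing on E[89] over F_{126937806698999} is alternating-bilinear: e_{89}(P',Q') = e_{89}(P,Q)^det(M).
So e_{89}(P,Q) = e_{89}(P',Q')^{62}, since 56*62 = 1 mod 89.
7-bit Miller (1011001) on E'/F_{126937806698999} with a'=107950170033277, b'=13901510106921: accumulate tangent/chord ratios at Q'+S and P'+S'.
Miller gives e_{89}(P',Q') = 91226831134209 + 71219252624167*t in F_{126937806698999^2}.
Thus e_{89}(P,Q) = 40026655272334 + 69835703224830*t.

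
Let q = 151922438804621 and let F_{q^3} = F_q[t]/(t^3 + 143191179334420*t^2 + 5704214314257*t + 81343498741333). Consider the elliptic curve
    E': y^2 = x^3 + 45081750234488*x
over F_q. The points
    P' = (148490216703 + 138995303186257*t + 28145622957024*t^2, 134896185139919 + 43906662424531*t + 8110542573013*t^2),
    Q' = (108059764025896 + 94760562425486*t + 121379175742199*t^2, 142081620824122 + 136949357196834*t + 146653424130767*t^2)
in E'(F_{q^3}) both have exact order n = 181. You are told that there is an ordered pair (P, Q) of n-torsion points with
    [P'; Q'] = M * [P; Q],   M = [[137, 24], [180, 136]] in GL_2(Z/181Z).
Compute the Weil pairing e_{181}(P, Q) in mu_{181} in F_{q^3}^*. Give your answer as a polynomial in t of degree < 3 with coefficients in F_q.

The 181-Weil pairing on E[181] over F_{151922438804621} is alternating-bilinear: e_{181}(P',Q') = e_{181}(P,Q)^det(M).
137*136 - 24*180 = 14312; reduced mod 181: det = 13, inverse 14.
Double-and-add over 10110101: 8-1 doublings, 5-1 additions; each step l_{T,T}/v_{2T} or l_{T,P'}/v at Q'+S for random S.
Result: e(P',Q') = 77019166323463 + 143731084596342*t + 27223902270242*t^2.
Finally e_{181}(P,Q) = 39064414254245 + 95122173942173*t + 148023489780507*t^2.

39064414254245 + 95122173942173*t + 148023489780507*t^2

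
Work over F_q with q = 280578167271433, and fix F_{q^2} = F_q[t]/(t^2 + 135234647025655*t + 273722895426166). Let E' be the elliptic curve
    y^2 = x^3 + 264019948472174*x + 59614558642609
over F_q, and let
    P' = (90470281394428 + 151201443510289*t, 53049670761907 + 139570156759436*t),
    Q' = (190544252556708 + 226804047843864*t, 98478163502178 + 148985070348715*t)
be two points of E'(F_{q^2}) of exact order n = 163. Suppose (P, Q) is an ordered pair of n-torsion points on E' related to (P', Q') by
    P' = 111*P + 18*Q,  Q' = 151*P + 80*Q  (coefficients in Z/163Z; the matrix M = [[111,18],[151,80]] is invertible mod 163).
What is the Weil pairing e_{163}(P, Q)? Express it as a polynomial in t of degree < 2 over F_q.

e_{163}(aP+bQ,cP+dQ) = e_{163}(P,Q)^(ad-bc); with (a,b,c,d)=(111,18,151,80) this gives the det-163 law.
Inverting 131 mod 163: 56. Thus e_{163}(P,Q) = e(P',Q')^{56}.
8-bit Miller (10100011) on E'/F_{280578167271433} with a'=264019948472174, b'=59614558642609: accumulate tangent/chord ratios at Q'+S and P'+S'.
Miller gives e_{163}(P',Q') = 121795188128627 + 181767884523383*t in F_{280578167271433^2}.
Raise to 56: e(P,Q) = 102355366675063 + 72018273527453*t in mu_{163}.

102355366675063 + 72018273527453*t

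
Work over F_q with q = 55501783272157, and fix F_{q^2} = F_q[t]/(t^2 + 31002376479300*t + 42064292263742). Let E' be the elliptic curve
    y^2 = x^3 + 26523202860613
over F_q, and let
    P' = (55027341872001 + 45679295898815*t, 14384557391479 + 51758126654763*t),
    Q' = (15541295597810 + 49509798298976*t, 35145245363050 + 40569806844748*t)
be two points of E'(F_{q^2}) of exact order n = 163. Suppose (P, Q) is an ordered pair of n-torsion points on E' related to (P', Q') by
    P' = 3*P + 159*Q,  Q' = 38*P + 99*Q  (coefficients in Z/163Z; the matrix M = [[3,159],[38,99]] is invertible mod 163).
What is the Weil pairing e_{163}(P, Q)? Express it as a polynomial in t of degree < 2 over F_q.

e_{163} is bilinear + alternating on E[163], so e_{163}(3*P + 159*Q, 38*P + 99*Q) = e_{163}(P,Q)^(3*99-159*38).
det(M) mod 163 = 123; its inverse in (Z/163)^* is 110 (check: 123*110 mod 163 = 1).
Miller loop for e_{163} over F_{55501783272157^2}: bits of 163 = 10100011; 7 double steps + 3 add steps, l/v at each.
f_P(D_Q)/f_Q(D_P) = 48018714316745 + 45970094365836*t.
Finally e_{163}(P,Q) = 21143930232374 + 48655977730829*t.

21143930232374 + 48655977730829*t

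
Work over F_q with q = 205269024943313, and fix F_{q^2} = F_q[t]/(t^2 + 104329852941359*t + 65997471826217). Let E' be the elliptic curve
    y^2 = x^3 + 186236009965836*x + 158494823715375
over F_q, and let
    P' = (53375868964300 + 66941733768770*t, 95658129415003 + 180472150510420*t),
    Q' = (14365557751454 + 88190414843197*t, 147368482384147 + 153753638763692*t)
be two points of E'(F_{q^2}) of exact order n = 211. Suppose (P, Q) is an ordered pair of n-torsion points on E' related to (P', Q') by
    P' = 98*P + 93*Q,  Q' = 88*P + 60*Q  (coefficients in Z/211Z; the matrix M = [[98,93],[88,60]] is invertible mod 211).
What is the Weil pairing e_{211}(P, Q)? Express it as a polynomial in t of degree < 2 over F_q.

The 211-Weil pairing on E[211] over F_{205269024943313} is alternating-bilinear: e_{211}(P',Q') = e_{211}(P,Q)^det(M).
Hence e(P,Q) = e(P',Q')^{149} where 149 = 17^{-1} mod 211.
8-bit Miller (11010011) on E'/F_{205269024943313} with a'=186236009965836, b'=158494823715375: accumulate tangent/chord ratios at Q'+S and P'+S'.
e_{211}(P',Q') = 59647444763222 + 179048119008140*t.
Thus e_{211}(P,Q) = 24965765824875 + 147631748833874*t.

24965765824875 + 147631748833874*t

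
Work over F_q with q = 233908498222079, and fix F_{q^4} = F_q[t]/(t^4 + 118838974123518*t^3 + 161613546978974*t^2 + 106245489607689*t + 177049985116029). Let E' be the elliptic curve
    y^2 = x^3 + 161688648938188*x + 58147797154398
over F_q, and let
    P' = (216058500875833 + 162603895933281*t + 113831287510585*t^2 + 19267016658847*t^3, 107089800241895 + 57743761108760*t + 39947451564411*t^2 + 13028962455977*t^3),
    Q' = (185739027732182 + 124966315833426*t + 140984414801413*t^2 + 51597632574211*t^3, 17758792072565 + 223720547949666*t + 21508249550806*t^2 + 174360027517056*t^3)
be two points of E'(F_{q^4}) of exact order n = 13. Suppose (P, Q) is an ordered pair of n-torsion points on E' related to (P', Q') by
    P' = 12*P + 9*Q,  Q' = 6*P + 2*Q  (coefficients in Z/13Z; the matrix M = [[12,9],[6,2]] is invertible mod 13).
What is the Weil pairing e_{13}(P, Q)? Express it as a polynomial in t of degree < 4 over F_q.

The 13-Weil pairing on E[13] over F_{233908498222079} is alternating-bilinear: e_{13}(P',Q') = e_{13}(P,Q)^det(M).
det M = 12*2 - 9*6 = -30 = 9 (mod 13); 9^{-1} = 3 (mod 13).
Miller loop for e_{13} over F_{233908498222079^4}: bits of 13 = 1101; 3 double steps + 2 add steps, l/v at each.
The quotient is 2037059936472 + 193568748382688*t + 77775407124884*t^2 + 129425911571028*t^3.
Raise to 3: e(P,Q) = 45187776377452 + 45353087043071*t + 31423962791312*t^2 + 87971261230607*t^3 in mu_{13}.

45187776377452 + 45353087043071*t + 31423962791312*t^2 + 87971261230607*t^3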